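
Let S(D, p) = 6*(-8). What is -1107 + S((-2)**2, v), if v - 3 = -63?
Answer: -1155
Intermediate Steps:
v = -60 (v = 3 - 63 = -60)
S(D, p) = -48
-1107 + S((-2)**2, v) = -1107 - 48 = -1155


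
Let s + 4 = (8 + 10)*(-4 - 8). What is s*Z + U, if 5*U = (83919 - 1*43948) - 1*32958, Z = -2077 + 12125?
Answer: -11045787/5 ≈ -2.2092e+6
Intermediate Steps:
Z = 10048
s = -220 (s = -4 + (8 + 10)*(-4 - 8) = -4 + 18*(-12) = -4 - 216 = -220)
U = 7013/5 (U = ((83919 - 1*43948) - 1*32958)/5 = ((83919 - 43948) - 32958)/5 = (39971 - 32958)/5 = (1/5)*7013 = 7013/5 ≈ 1402.6)
s*Z + U = -220*10048 + 7013/5 = -2210560 + 7013/5 = -11045787/5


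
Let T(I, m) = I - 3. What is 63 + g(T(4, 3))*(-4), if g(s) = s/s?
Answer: 59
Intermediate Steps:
T(I, m) = -3 + I
g(s) = 1
63 + g(T(4, 3))*(-4) = 63 + 1*(-4) = 63 - 4 = 59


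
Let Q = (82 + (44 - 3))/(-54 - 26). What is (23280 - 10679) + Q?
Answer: 1007957/80 ≈ 12599.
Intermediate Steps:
Q = -123/80 (Q = (82 + 41)/(-80) = -1/80*123 = -123/80 ≈ -1.5375)
(23280 - 10679) + Q = (23280 - 10679) - 123/80 = 12601 - 123/80 = 1007957/80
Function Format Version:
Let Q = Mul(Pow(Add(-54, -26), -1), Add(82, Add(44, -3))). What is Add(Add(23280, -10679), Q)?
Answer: Rational(1007957, 80) ≈ 12599.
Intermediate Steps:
Q = Rational(-123, 80) (Q = Mul(Pow(-80, -1), Add(82, 41)) = Mul(Rational(-1, 80), 123) = Rational(-123, 80) ≈ -1.5375)
Add(Add(23280, -10679), Q) = Add(Add(23280, -10679), Rational(-123, 80)) = Add(12601, Rational(-123, 80)) = Rational(1007957, 80)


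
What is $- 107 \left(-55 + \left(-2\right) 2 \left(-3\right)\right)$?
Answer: $4601$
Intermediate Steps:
$- 107 \left(-55 + \left(-2\right) 2 \left(-3\right)\right) = - 107 \left(-55 - -12\right) = - 107 \left(-55 + 12\right) = \left(-107\right) \left(-43\right) = 4601$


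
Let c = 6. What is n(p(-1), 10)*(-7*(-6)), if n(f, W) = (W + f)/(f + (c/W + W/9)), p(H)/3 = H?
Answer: -6615/29 ≈ -228.10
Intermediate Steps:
p(H) = 3*H
n(f, W) = (W + f)/(f + 6/W + W/9) (n(f, W) = (W + f)/(f + (6/W + W/9)) = (W + f)/(f + 6/W + W/9))
n(p(-1), 10)*(-7*(-6)) = (9*10*(10 + 3*(-1))/(54 + 10**2 + 9*10*(3*(-1))))*(-7*(-6)) = (9*10*(10 - 3)/(54 + 100 + 9*10*(-3)))*42 = (9*10*7/(54 + 100 - 270))*42 = (9*10*7/(-116))*42 = (9*10*(-1/116)*7)*42 = -315/58*42 = -6615/29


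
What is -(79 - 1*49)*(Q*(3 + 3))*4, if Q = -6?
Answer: 4320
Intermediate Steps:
-(79 - 1*49)*(Q*(3 + 3))*4 = -(79 - 1*49)*(-6*(3 + 3))*4 = -(79 - 49)*(-6*6)*4 = -30*(-36)*4 = -(-1080)*4 = -1*(-4320) = 4320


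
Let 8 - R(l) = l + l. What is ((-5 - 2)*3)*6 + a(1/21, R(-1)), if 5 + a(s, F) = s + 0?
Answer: -2750/21 ≈ -130.95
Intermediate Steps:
R(l) = 8 - 2*l (R(l) = 8 - (l + l) = 8 - 2*l)
a(s, F) = -5 + s (a(s, F) = -5 + (s + 0) = -5 + s)
((-5 - 2)*3)*6 + a(1/21, R(-1)) = ((-5 - 2)*3)*6 + (-5 + 1/21) = -7*3*6 + (-5 + 1/21) = -21*6 - 104/21 = -126 - 104/21 = -2750/21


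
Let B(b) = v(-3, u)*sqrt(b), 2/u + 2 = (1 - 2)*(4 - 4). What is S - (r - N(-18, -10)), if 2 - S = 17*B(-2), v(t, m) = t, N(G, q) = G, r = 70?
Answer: -86 + 51*I*sqrt(2) ≈ -86.0 + 72.125*I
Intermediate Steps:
u = -1 (u = 2/(-2 + (1 - 2)*(4 - 4)) = 2/(-2 - 1*0) = 2/(-2 + 0) = 2/(-2) = 2*(-1/2) = -1)
B(b) = -3*sqrt(b)
S = 2 + 51*I*sqrt(2) (S = 2 - 17*(-3*I*sqrt(2)) = 2 - (-51)*I*sqrt(2) = 2 + 51*I*sqrt(2) ≈ 2.0 + 72.125*I)
S - (r - N(-18, -10)) = (2 + 51*I*sqrt(2)) - (70 - 1*(-18)) = (2 + 51*I*sqrt(2)) - (70 + 18) = (2 + 51*I*sqrt(2)) - 1*88 = (2 + 51*I*sqrt(2)) - 88 = -86 + 51*I*sqrt(2)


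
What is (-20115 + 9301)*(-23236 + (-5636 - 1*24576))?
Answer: 577986672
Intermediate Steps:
(-20115 + 9301)*(-23236 + (-5636 - 1*24576)) = -10814*(-23236 + (-5636 - 24576)) = -10814*(-23236 - 30212) = -10814*(-53448) = 577986672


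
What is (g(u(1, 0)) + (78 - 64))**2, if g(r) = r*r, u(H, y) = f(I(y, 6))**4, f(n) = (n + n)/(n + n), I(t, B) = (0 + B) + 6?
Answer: 225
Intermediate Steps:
I(t, B) = 6 + B (I(t, B) = B + 6 = 6 + B)
f(n) = 1 (f(n) = (2*n)/((2*n)) = (2*n)*(1/(2*n)) = 1)
u(H, y) = 1 (u(H, y) = 1**4 = 1)
g(r) = r**2
(g(u(1, 0)) + (78 - 64))**2 = (1**2 + (78 - 64))**2 = (1 + 14)**2 = 15**2 = 225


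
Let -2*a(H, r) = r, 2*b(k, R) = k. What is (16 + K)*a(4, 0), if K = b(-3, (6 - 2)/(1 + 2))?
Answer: 0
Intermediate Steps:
b(k, R) = k/2
K = -3/2 (K = (1/2)*(-3) = -3/2 ≈ -1.5000)
a(H, r) = -r/2
(16 + K)*a(4, 0) = (16 - 3/2)*(-1/2*0) = (29/2)*0 = 0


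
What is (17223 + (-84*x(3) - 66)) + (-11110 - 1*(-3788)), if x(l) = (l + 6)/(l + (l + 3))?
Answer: 9751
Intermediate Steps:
x(l) = (6 + l)/(3 + 2*l) (x(l) = (6 + l)/(l + (3 + l)) = (6 + l)/(3 + 2*l))
(17223 + (-84*x(3) - 66)) + (-11110 - 1*(-3788)) = (17223 + (-84*(6 + 3)/(3 + 2*3) - 66)) + (-11110 - 1*(-3788)) = (17223 + (-84*9/(3 + 6) - 66)) + (-11110 + 3788) = (17223 + (-84*9/9 - 66)) - 7322 = (17223 + (-28*9/3 - 66)) - 7322 = (17223 + (-84*1 - 66)) - 7322 = (17223 + (-84 - 66)) - 7322 = (17223 - 150) - 7322 = 17073 - 7322 = 9751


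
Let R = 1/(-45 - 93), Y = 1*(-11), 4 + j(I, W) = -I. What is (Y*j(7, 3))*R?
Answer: -121/138 ≈ -0.87681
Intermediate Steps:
j(I, W) = -4 - I
Y = -11
R = -1/138 (R = 1/(-138) = -1/138 ≈ -0.0072464)
(Y*j(7, 3))*R = -11*(-4 - 1*7)*(-1/138) = -11*(-4 - 7)*(-1/138) = -11*(-11)*(-1/138) = 121*(-1/138) = -121/138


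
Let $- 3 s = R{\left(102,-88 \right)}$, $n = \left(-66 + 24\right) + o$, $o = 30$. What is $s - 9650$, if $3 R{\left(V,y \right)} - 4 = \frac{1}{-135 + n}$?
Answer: $- \frac{12767537}{1323} \approx -9650.4$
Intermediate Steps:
$n = -12$ ($n = \left(-66 + 24\right) + 30 = -42 + 30 = -12$)
$R{\left(V,y \right)} = \frac{587}{441}$ ($R{\left(V,y \right)} = \frac{4}{3} + \frac{1}{3 \left(-135 - 12\right)} = \frac{4}{3} + \frac{1}{3 \left(-147\right)} = \frac{4}{3} + \frac{1}{3} \left(- \frac{1}{147}\right) = \frac{4}{3} - \frac{1}{441} = \frac{587}{441}$)
$s = - \frac{587}{1323}$ ($s = \left(- \frac{1}{3}\right) \frac{587}{441} = - \frac{587}{1323} \approx -0.44369$)
$s - 9650 = - \frac{587}{1323} - 9650 = - \frac{12767537}{1323}$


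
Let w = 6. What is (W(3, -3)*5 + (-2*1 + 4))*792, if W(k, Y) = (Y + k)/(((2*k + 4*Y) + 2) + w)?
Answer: 1584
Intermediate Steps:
W(k, Y) = (Y + k)/(8 + 2*k + 4*Y) (W(k, Y) = (Y + k)/(((2*k + 4*Y) + 2) + 6) = (Y + k)/((2 + 2*k + 4*Y) + 6) = (Y + k)/(8 + 2*k + 4*Y))
(W(3, -3)*5 + (-2*1 + 4))*792 = (((-3 + 3)/(2*(4 + 3 + 2*(-3))))*5 + (-2*1 + 4))*792 = (((½)*0/(4 + 3 - 6))*5 + (-2 + 4))*792 = (((½)*0/1)*5 + 2)*792 = (((½)*1*0)*5 + 2)*792 = (0*5 + 2)*792 = (0 + 2)*792 = 2*792 = 1584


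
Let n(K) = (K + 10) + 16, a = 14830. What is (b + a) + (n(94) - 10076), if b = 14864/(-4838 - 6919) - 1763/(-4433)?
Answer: 253981774073/52118781 ≈ 4873.1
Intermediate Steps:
n(K) = 26 + K (n(K) = (10 + K) + 16 = 26 + K)
b = -45164521/52118781 (b = 14864/(-11757) - 1763*(-1/4433) = 14864*(-1/11757) + 1763/4433 = -14864/11757 + 1763/4433 = -45164521/52118781 ≈ -0.86657)
(b + a) + (n(94) - 10076) = (-45164521/52118781 + 14830) + ((26 + 94) - 10076) = 772876357709/52118781 + (120 - 10076) = 772876357709/52118781 - 9956 = 253981774073/52118781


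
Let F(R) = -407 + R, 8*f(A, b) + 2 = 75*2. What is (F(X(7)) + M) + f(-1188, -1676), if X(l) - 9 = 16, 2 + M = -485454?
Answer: -971639/2 ≈ -4.8582e+5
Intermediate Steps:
M = -485456 (M = -2 - 485454 = -485456)
X(l) = 25 (X(l) = 9 + 16 = 25)
f(A, b) = 37/2 (f(A, b) = -¼ + (75*2)/8 = -¼ + (⅛)*150 = -¼ + 75/4 = 37/2)
(F(X(7)) + M) + f(-1188, -1676) = ((-407 + 25) - 485456) + 37/2 = (-382 - 485456) + 37/2 = -485838 + 37/2 = -971639/2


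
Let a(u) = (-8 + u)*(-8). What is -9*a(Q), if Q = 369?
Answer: 25992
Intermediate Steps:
a(u) = 64 - 8*u
-9*a(Q) = -9*(64 - 8*369) = -9*(64 - 2952) = -9*(-2888) = 25992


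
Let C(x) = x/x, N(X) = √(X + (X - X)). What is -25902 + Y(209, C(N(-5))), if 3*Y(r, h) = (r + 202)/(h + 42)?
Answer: -1113649/43 ≈ -25899.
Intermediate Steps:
N(X) = √X (N(X) = √(X + 0) = √X)
C(x) = 1
Y(r, h) = (202 + r)/(3*(42 + h)) (Y(r, h) = ((r + 202)/(h + 42))/3 = ((202 + r)/(42 + h))/3 = (202 + r)/(3*(42 + h)))
-25902 + Y(209, C(N(-5))) = -25902 + (202 + 209)/(3*(42 + 1)) = -25902 + (⅓)*411/43 = -25902 + (⅓)*(1/43)*411 = -25902 + 137/43 = -1113649/43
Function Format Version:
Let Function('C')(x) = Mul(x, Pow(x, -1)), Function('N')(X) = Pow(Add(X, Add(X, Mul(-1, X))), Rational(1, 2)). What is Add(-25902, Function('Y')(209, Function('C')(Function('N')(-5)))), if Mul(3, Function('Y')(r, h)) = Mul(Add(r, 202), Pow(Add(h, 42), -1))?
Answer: Rational(-1113649, 43) ≈ -25899.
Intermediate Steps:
Function('N')(X) = Pow(X, Rational(1, 2)) (Function('N')(X) = Pow(Add(X, 0), Rational(1, 2)) = Pow(X, Rational(1, 2)))
Function('C')(x) = 1
Function('Y')(r, h) = Mul(Rational(1, 3), Pow(Add(42, h), -1), Add(202, r)) (Function('Y')(r, h) = Mul(Rational(1, 3), Mul(Add(r, 202), Pow(Add(h, 42), -1))) = Mul(Rational(1, 3), Mul(Add(202, r), Pow(Add(42, h), -1))) = Mul(Rational(1, 3), Mul(Pow(Add(42, h), -1), Add(202, r))) = Mul(Rational(1, 3), Pow(Add(42, h), -1), Add(202, r)))
Add(-25902, Function('Y')(209, Function('C')(Function('N')(-5)))) = Add(-25902, Mul(Rational(1, 3), Pow(Add(42, 1), -1), Add(202, 209))) = Add(-25902, Mul(Rational(1, 3), Pow(43, -1), 411)) = Add(-25902, Mul(Rational(1, 3), Rational(1, 43), 411)) = Add(-25902, Rational(137, 43)) = Rational(-1113649, 43)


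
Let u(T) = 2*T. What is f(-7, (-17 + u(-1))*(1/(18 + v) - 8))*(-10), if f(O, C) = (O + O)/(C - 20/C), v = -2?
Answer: 5405120/5817449 ≈ 0.92912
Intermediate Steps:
f(O, C) = 2*O/(C - 20/C) (f(O, C) = (2*O)/(C - 20/C) = 2*O/(C - 20/C))
f(-7, (-17 + u(-1))*(1/(18 + v) - 8))*(-10) = (2*((-17 + 2*(-1))*(1/(18 - 2) - 8))*(-7)/(-20 + ((-17 + 2*(-1))*(1/(18 - 2) - 8))²))*(-10) = (2*((-17 - 2)*(1/16 - 8))*(-7)/(-20 + ((-17 - 2)*(1/16 - 8))²))*(-10) = (2*(-19*(1/16 - 8))*(-7)/(-20 + (-19*(1/16 - 8))²))*(-10) = (2*(-19*(-127/16))*(-7)/(-20 + (-19*(-127/16))²))*(-10) = (2*(2413/16)*(-7)/(-20 + (2413/16)²))*(-10) = (2*(2413/16)*(-7)/(-20 + 5822569/256))*(-10) = (2*(2413/16)*(-7)/(5817449/256))*(-10) = (2*(2413/16)*(-7)*(256/5817449))*(-10) = -540512/5817449*(-10) = 5405120/5817449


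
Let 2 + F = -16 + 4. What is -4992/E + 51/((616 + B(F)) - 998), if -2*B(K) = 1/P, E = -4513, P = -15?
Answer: 50298438/51714467 ≈ 0.97262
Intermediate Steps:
F = -14 (F = -2 + (-16 + 4) = -2 - 12 = -14)
B(K) = 1/30 (B(K) = -½/(-15) = -½*(-1/15) = 1/30)
-4992/E + 51/((616 + B(F)) - 998) = -4992/(-4513) + 51/((616 + 1/30) - 998) = -4992*(-1/4513) + 51/(18481/30 - 998) = 4992/4513 + 51/(-11459/30) = 4992/4513 + 51*(-30/11459) = 4992/4513 - 1530/11459 = 50298438/51714467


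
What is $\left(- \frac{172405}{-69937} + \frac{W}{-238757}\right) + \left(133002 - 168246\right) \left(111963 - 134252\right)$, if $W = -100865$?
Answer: $\frac{13117132052338300534}{16697948309} \approx 7.8555 \cdot 10^{8}$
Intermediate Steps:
$\left(- \frac{172405}{-69937} + \frac{W}{-238757}\right) + \left(133002 - 168246\right) \left(111963 - 134252\right) = \left(- \frac{172405}{-69937} - \frac{100865}{-238757}\right) + \left(133002 - 168246\right) \left(111963 - 134252\right) = \left(\left(-172405\right) \left(- \frac{1}{69937}\right) - - \frac{100865}{238757}\right) - -785553516 = \left(\frac{172405}{69937} + \frac{100865}{238757}\right) + 785553516 = \frac{48217096090}{16697948309} + 785553516 = \frac{13117132052338300534}{16697948309}$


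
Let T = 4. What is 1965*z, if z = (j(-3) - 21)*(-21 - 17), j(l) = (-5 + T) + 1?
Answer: 1568070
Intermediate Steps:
j(l) = 0 (j(l) = (-5 + 4) + 1 = -1 + 1 = 0)
z = 798 (z = (0 - 21)*(-21 - 17) = -21*(-38) = 798)
1965*z = 1965*798 = 1568070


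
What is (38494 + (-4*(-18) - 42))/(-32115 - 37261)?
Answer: -9631/17344 ≈ -0.55529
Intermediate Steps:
(38494 + (-4*(-18) - 42))/(-32115 - 37261) = (38494 + (72 - 42))/(-69376) = (38494 + 30)*(-1/69376) = 38524*(-1/69376) = -9631/17344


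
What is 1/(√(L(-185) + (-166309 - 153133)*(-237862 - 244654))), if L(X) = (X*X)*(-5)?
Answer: √291371843/6701552389 ≈ 2.5471e-6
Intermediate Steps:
L(X) = -5*X² (L(X) = X²*(-5) = -5*X²)
1/(√(L(-185) + (-166309 - 153133)*(-237862 - 244654))) = 1/(√(-5*(-185)² + (-166309 - 153133)*(-237862 - 244654))) = 1/(√(-5*34225 - 319442*(-482516))) = 1/(√(-171125 + 154135876072)) = 1/(√154135704947) = 1/(23*√291371843) = √291371843/6701552389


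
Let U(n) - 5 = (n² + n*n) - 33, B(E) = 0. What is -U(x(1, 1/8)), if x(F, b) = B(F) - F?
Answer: 26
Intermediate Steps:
x(F, b) = -F (x(F, b) = 0 - F = -F)
U(n) = -28 + 2*n² (U(n) = 5 + ((n² + n*n) - 33) = 5 + ((n² + n²) - 33) = 5 + (2*n² - 33) = 5 + (-33 + 2*n²) = -28 + 2*n²)
-U(x(1, 1/8)) = -(-28 + 2*(-1*1)²) = -(-28 + 2*(-1)²) = -(-28 + 2*1) = -(-28 + 2) = -1*(-26) = 26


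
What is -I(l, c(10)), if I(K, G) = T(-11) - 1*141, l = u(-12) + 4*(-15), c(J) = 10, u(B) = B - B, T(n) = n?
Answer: 152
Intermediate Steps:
u(B) = 0
l = -60 (l = 0 + 4*(-15) = 0 - 60 = -60)
I(K, G) = -152 (I(K, G) = -11 - 1*141 = -11 - 141 = -152)
-I(l, c(10)) = -1*(-152) = 152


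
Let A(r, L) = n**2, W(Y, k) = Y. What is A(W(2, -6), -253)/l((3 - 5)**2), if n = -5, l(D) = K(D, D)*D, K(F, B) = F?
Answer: 25/16 ≈ 1.5625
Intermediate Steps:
l(D) = D**2 (l(D) = D*D = D**2)
A(r, L) = 25 (A(r, L) = (-5)**2 = 25)
A(W(2, -6), -253)/l((3 - 5)**2) = 25/(((3 - 5)**2)**2) = 25/(((-2)**2)**2) = 25/(4**2) = 25/16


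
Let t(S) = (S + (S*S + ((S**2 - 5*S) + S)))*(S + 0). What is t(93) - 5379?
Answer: 1577388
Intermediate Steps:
t(S) = S*(-3*S + 2*S**2) (t(S) = (S + (S**2 + (S**2 - 4*S)))*S = (S + (-4*S + 2*S**2))*S = (-3*S + 2*S**2)*S = S*(-3*S + 2*S**2))
t(93) - 5379 = 93**2*(-3 + 2*93) - 5379 = 8649*(-3 + 186) - 5379 = 8649*183 - 5379 = 1582767 - 5379 = 1577388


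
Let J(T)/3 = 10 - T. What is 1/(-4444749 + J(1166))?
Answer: -1/4448217 ≈ -2.2481e-7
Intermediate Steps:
J(T) = 30 - 3*T (J(T) = 3*(10 - T) = 30 - 3*T)
1/(-4444749 + J(1166)) = 1/(-4444749 + (30 - 3*1166)) = 1/(-4444749 + (30 - 3498)) = 1/(-4444749 - 3468) = 1/(-4448217) = -1/4448217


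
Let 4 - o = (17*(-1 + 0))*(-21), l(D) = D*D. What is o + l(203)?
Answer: 40856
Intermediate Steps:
l(D) = D²
o = -353 (o = 4 - 17*(-1 + 0)*(-21) = 4 - 17*(-1)*(-21) = 4 - (-17)*(-21) = 4 - 1*357 = 4 - 357 = -353)
o + l(203) = -353 + 203² = -353 + 41209 = 40856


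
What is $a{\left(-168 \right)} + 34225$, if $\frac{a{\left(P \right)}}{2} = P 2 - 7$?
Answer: $33539$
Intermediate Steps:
$a{\left(P \right)} = -14 + 4 P$ ($a{\left(P \right)} = 2 \left(P 2 - 7\right) = 2 \left(2 P - 7\right) = 2 \left(-7 + 2 P\right) = -14 + 4 P$)
$a{\left(-168 \right)} + 34225 = \left(-14 + 4 \left(-168\right)\right) + 34225 = \left(-14 - 672\right) + 34225 = -686 + 34225 = 33539$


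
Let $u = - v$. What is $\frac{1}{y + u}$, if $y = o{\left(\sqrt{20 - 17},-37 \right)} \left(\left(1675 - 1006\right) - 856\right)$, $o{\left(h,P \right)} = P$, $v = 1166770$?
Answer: $- \frac{1}{1159851} \approx -8.6218 \cdot 10^{-7}$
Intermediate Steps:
$y = 6919$ ($y = - 37 \left(\left(1675 - 1006\right) - 856\right) = - 37 \left(669 - 856\right) = \left(-37\right) \left(-187\right) = 6919$)
$u = -1166770$ ($u = \left(-1\right) 1166770 = -1166770$)
$\frac{1}{y + u} = \frac{1}{6919 - 1166770} = \frac{1}{-1159851} = - \frac{1}{1159851}$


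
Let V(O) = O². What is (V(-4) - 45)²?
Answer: 841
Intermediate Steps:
(V(-4) - 45)² = ((-4)² - 45)² = (16 - 45)² = (-29)² = 841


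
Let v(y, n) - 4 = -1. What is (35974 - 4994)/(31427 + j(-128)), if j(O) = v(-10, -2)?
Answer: 3098/3143 ≈ 0.98568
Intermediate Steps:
v(y, n) = 3 (v(y, n) = 4 - 1 = 3)
j(O) = 3
(35974 - 4994)/(31427 + j(-128)) = (35974 - 4994)/(31427 + 3) = 30980/31430 = 30980*(1/31430) = 3098/3143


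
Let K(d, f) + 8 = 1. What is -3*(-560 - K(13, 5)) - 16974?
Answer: -15315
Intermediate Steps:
K(d, f) = -7 (K(d, f) = -8 + 1 = -7)
-3*(-560 - K(13, 5)) - 16974 = -3*(-560 - 1*(-7)) - 16974 = -3*(-560 + 7) - 16974 = -3*(-553) - 16974 = 1659 - 16974 = -15315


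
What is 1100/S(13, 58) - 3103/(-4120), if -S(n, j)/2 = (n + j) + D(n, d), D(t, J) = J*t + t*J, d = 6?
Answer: -1561619/935240 ≈ -1.6698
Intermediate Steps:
D(t, J) = 2*J*t (D(t, J) = J*t + J*t = 2*J*t)
S(n, j) = -26*n - 2*j (S(n, j) = -2*((n + j) + 2*6*n) = -2*((j + n) + 12*n) = -2*(j + 13*n) = -26*n - 2*j)
1100/S(13, 58) - 3103/(-4120) = 1100/(-26*13 - 2*58) - 3103/(-4120) = 1100/(-338 - 116) - 3103*(-1/4120) = 1100/(-454) + 3103/4120 = 1100*(-1/454) + 3103/4120 = -550/227 + 3103/4120 = -1561619/935240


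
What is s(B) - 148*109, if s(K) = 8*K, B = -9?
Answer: -16204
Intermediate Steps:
s(B) - 148*109 = 8*(-9) - 148*109 = -72 - 16132 = -16204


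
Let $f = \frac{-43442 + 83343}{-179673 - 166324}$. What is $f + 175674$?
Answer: $\frac{60782637077}{345997} \approx 1.7567 \cdot 10^{5}$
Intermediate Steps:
$f = - \frac{39901}{345997}$ ($f = \frac{39901}{-345997} = 39901 \left(- \frac{1}{345997}\right) = - \frac{39901}{345997} \approx -0.11532$)
$f + 175674 = - \frac{39901}{345997} + 175674 = \frac{60782637077}{345997}$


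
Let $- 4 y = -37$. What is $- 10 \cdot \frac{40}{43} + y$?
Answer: $- \frac{9}{172} \approx -0.052326$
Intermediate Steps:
$y = \frac{37}{4}$ ($y = \left(- \frac{1}{4}\right) \left(-37\right) = \frac{37}{4} \approx 9.25$)
$- 10 \cdot \frac{40}{43} + y = - 10 \cdot \frac{40}{43} + \frac{37}{4} = - 10 \cdot 40 \cdot \frac{1}{43} + \frac{37}{4} = \left(-10\right) \frac{40}{43} + \frac{37}{4} = - \frac{400}{43} + \frac{37}{4} = - \frac{9}{172}$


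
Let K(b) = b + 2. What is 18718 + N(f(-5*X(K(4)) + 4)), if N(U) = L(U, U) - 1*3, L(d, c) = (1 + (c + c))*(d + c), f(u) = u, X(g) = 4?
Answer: 19707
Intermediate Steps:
K(b) = 2 + b
L(d, c) = (1 + 2*c)*(c + d)
N(U) = -3 + 2*U + 4*U² (N(U) = (U + U + 2*U² + 2*U*U) - 1*3 = (U + U + 2*U² + 2*U²) - 3 = (2*U + 4*U²) - 3 = -3 + 2*U + 4*U²)
18718 + N(f(-5*X(K(4)) + 4)) = 18718 + (-3 + 2*(-5*4 + 4) + 4*(-5*4 + 4)²) = 18718 + (-3 + 2*(-20 + 4) + 4*(-20 + 4)²) = 18718 + (-3 + 2*(-16) + 4*(-16)²) = 18718 + (-3 - 32 + 4*256) = 18718 + (-3 - 32 + 1024) = 18718 + 989 = 19707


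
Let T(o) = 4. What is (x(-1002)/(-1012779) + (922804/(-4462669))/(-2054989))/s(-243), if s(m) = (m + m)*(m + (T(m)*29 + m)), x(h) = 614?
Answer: -65463920078503/19420410576319875947430 ≈ -3.3709e-9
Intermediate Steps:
s(m) = 2*m*(116 + 2*m) (s(m) = (m + m)*(m + (4*29 + m)) = (2*m)*(m + (116 + m)) = (2*m)*(116 + 2*m) = 2*m*(116 + 2*m))
(x(-1002)/(-1012779) + (922804/(-4462669))/(-2054989))/s(-243) = (614/(-1012779) + (922804/(-4462669))/(-2054989))/((4*(-243)*(58 - 243))) = (614*(-1/1012779) + (922804*(-1/4462669))*(-1/2054989))/((4*(-243)*(-185))) = (-614/1012779 - 922804/4462669*(-1/2054989))/179820 = (-614/1012779 + 922804/9170735705641)*(1/179820) = -130927840157006/215998338074962473*1/179820 = -65463920078503/19420410576319875947430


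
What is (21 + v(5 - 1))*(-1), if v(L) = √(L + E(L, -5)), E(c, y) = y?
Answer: -21 - I ≈ -21.0 - 1.0*I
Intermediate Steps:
v(L) = √(-5 + L) (v(L) = √(L - 5) = √(-5 + L))
(21 + v(5 - 1))*(-1) = (21 + √(-5 + (5 - 1)))*(-1) = (21 + √(-5 + 4))*(-1) = (21 + √(-1))*(-1) = (21 + I)*(-1) = -21 - I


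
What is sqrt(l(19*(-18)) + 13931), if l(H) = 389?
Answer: 4*sqrt(895) ≈ 119.67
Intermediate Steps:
sqrt(l(19*(-18)) + 13931) = sqrt(389 + 13931) = sqrt(14320) = 4*sqrt(895)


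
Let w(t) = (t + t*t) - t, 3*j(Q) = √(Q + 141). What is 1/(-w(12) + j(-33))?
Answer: -12/1727 - √3/10362 ≈ -0.0071156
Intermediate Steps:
j(Q) = √(141 + Q)/3 (j(Q) = √(Q + 141)/3 = √(141 + Q)/3)
w(t) = t² (w(t) = (t + t²) - t = t²)
1/(-w(12) + j(-33)) = 1/(-1*12² + √(141 - 33)/3) = 1/(-1*144 + √108/3) = 1/(-144 + (6*√3)/3) = 1/(-144 + 2*√3)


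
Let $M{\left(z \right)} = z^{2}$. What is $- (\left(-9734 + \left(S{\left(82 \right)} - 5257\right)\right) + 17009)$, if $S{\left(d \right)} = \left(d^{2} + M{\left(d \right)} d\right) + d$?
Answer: $-560192$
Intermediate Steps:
$S{\left(d \right)} = d + d^{2} + d^{3}$ ($S{\left(d \right)} = \left(d^{2} + d^{2} d\right) + d = \left(d^{2} + d^{3}\right) + d = d + d^{2} + d^{3}$)
$- (\left(-9734 + \left(S{\left(82 \right)} - 5257\right)\right) + 17009) = - (\left(-9734 - \left(5257 - 82 \left(1 + 82 + 82^{2}\right)\right)\right) + 17009) = - (\left(-9734 - \left(5257 - 82 \left(1 + 82 + 6724\right)\right)\right) + 17009) = - (\left(-9734 + \left(82 \cdot 6807 - 5257\right)\right) + 17009) = - (\left(-9734 + \left(558174 - 5257\right)\right) + 17009) = - (\left(-9734 + 552917\right) + 17009) = - (543183 + 17009) = \left(-1\right) 560192 = -560192$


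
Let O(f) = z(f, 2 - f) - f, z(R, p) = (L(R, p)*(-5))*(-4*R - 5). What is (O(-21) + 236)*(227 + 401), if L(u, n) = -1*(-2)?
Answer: -334724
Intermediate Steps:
L(u, n) = 2
z(R, p) = 50 + 40*R (z(R, p) = (2*(-5))*(-4*R - 5) = -10*(-5 - 4*R) = 50 + 40*R)
O(f) = 50 + 39*f (O(f) = (50 + 40*f) - f = 50 + 39*f)
(O(-21) + 236)*(227 + 401) = ((50 + 39*(-21)) + 236)*(227 + 401) = ((50 - 819) + 236)*628 = (-769 + 236)*628 = -533*628 = -334724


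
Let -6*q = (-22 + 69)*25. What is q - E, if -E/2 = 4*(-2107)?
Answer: -102311/6 ≈ -17052.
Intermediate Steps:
E = 16856 (E = -8*(-2107) = -2*(-8428) = 16856)
q = -1175/6 (q = -(-22 + 69)*25/6 = -47*25/6 = -⅙*1175 = -1175/6 ≈ -195.83)
q - E = -1175/6 - 1*16856 = -1175/6 - 16856 = -102311/6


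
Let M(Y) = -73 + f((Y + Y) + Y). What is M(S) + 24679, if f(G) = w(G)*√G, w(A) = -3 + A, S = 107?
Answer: 24606 + 318*√321 ≈ 30303.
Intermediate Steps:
f(G) = √G*(-3 + G) (f(G) = (-3 + G)*√G = √G*(-3 + G))
M(Y) = -73 + √3*√Y*(-3 + 3*Y) (M(Y) = -73 + √((Y + Y) + Y)*(-3 + ((Y + Y) + Y)) = -73 + √(2*Y + Y)*(-3 + (2*Y + Y)) = -73 + √(3*Y)*(-3 + 3*Y) = -73 + (√3*√Y)*(-3 + 3*Y) = -73 + √3*√Y*(-3 + 3*Y))
M(S) + 24679 = (-73 + 3*√3*√107*(-1 + 107)) + 24679 = (-73 + 3*√3*√107*106) + 24679 = (-73 + 318*√321) + 24679 = 24606 + 318*√321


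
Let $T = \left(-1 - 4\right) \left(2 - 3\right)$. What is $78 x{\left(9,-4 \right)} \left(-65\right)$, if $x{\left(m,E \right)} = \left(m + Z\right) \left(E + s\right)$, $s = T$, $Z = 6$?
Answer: $-76050$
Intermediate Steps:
$T = 5$ ($T = \left(-5\right) \left(-1\right) = 5$)
$s = 5$
$x{\left(m,E \right)} = \left(5 + E\right) \left(6 + m\right)$ ($x{\left(m,E \right)} = \left(m + 6\right) \left(E + 5\right) = \left(6 + m\right) \left(5 + E\right) = \left(5 + E\right) \left(6 + m\right)$)
$78 x{\left(9,-4 \right)} \left(-65\right) = 78 \left(30 + 5 \cdot 9 + 6 \left(-4\right) - 36\right) \left(-65\right) = 78 \left(30 + 45 - 24 - 36\right) \left(-65\right) = 78 \cdot 15 \left(-65\right) = 1170 \left(-65\right) = -76050$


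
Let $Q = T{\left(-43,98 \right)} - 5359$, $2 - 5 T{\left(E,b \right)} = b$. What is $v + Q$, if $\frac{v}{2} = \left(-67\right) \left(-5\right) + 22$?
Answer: $- \frac{23321}{5} \approx -4664.2$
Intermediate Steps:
$T{\left(E,b \right)} = \frac{2}{5} - \frac{b}{5}$
$v = 714$ ($v = 2 \left(\left(-67\right) \left(-5\right) + 22\right) = 2 \left(335 + 22\right) = 2 \cdot 357 = 714$)
$Q = - \frac{26891}{5}$ ($Q = \left(\frac{2}{5} - \frac{98}{5}\right) - 5359 = - \frac{96}{5} - 5359 = - \frac{26891}{5} \approx -5378.2$)
$v + Q = 714 - \frac{26891}{5} = - \frac{23321}{5}$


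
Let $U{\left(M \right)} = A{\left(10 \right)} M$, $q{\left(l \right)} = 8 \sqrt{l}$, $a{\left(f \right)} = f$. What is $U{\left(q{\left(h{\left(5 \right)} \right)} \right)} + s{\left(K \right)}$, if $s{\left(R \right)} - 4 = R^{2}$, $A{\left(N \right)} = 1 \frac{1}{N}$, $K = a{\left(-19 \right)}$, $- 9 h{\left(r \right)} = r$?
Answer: $365 + \frac{4 i \sqrt{5}}{15} \approx 365.0 + 0.59628 i$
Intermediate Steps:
$h{\left(r \right)} = - \frac{r}{9}$
$K = -19$
$A{\left(N \right)} = \frac{1}{N}$
$s{\left(R \right)} = 4 + R^{2}$
$U{\left(M \right)} = \frac{M}{10}$
$U{\left(q{\left(h{\left(5 \right)} \right)} \right)} + s{\left(K \right)} = \frac{8 \sqrt{\left(- \frac{1}{9}\right) 5}}{10} + \left(4 + \left(-19\right)^{2}\right) = \frac{8 \sqrt{- \frac{5}{9}}}{10} + \left(4 + 361\right) = \frac{8 \frac{i \sqrt{5}}{3}}{10} + 365 = \frac{\frac{8}{3} i \sqrt{5}}{10} + 365 = \frac{4 i \sqrt{5}}{15} + 365 = 365 + \frac{4 i \sqrt{5}}{15}$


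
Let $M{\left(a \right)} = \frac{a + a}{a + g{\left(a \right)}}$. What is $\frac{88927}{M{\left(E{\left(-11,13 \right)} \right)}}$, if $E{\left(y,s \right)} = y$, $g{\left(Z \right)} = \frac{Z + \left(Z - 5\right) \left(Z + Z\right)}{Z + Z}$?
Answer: $\frac{4713131}{44} \approx 1.0712 \cdot 10^{5}$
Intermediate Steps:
$g{\left(Z \right)} = \frac{Z + 2 Z \left(-5 + Z\right)}{2 Z}$ ($g{\left(Z \right)} = \frac{Z + \left(-5 + Z\right) 2 Z}{2 Z} = \left(Z + 2 Z \left(-5 + Z\right)\right) \frac{1}{2 Z} = \frac{Z + 2 Z \left(-5 + Z\right)}{2 Z}$)
$M{\left(a \right)} = \frac{2 a}{- \frac{9}{2} + 2 a}$ ($M{\left(a \right)} = \frac{a + a}{a + \left(- \frac{9}{2} + a\right)} = \frac{2 a}{- \frac{9}{2} + 2 a}$)
$\frac{88927}{M{\left(E{\left(-11,13 \right)} \right)}} = \frac{88927}{4 \left(-11\right) \frac{1}{-9 + 4 \left(-11\right)}} = \frac{88927}{4 \left(-11\right) \frac{1}{-9 - 44}} = \frac{88927}{4 \left(-11\right) \frac{1}{-53}} = \frac{88927}{4 \left(-11\right) \left(- \frac{1}{53}\right)} = \frac{88927}{\frac{44}{53}} = 88927 \cdot \frac{53}{44} = \frac{4713131}{44}$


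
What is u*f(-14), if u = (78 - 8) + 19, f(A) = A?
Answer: -1246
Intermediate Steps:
u = 89 (u = 70 + 19 = 89)
u*f(-14) = 89*(-14) = -1246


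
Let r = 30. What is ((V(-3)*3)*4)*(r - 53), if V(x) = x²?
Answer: -2484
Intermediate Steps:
((V(-3)*3)*4)*(r - 53) = (((-3)²*3)*4)*(30 - 53) = ((9*3)*4)*(-23) = (27*4)*(-23) = 108*(-23) = -2484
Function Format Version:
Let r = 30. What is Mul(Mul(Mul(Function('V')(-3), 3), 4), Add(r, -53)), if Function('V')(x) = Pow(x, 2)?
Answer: -2484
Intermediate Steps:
Mul(Mul(Mul(Function('V')(-3), 3), 4), Add(r, -53)) = Mul(Mul(Mul(Pow(-3, 2), 3), 4), Add(30, -53)) = Mul(Mul(Mul(9, 3), 4), -23) = Mul(Mul(27, 4), -23) = Mul(108, -23) = -2484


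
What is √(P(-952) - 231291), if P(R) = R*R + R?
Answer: √674061 ≈ 821.01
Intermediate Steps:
P(R) = R + R² (P(R) = R² + R = R + R²)
√(P(-952) - 231291) = √(-952*(1 - 952) - 231291) = √(-952*(-951) - 231291) = √(905352 - 231291) = √674061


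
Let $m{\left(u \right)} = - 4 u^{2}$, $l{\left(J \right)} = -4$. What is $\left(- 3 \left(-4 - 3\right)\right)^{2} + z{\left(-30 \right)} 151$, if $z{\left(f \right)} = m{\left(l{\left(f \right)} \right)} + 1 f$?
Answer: $-13753$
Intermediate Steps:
$z{\left(f \right)} = -64 + f$ ($z{\left(f \right)} = - 4 \left(-4\right)^{2} + 1 f = \left(-4\right) 16 + f = -64 + f$)
$\left(- 3 \left(-4 - 3\right)\right)^{2} + z{\left(-30 \right)} 151 = \left(- 3 \left(-4 - 3\right)\right)^{2} + \left(-64 - 30\right) 151 = \left(\left(-3\right) \left(-7\right)\right)^{2} - 14194 = 21^{2} - 14194 = 441 - 14194 = -13753$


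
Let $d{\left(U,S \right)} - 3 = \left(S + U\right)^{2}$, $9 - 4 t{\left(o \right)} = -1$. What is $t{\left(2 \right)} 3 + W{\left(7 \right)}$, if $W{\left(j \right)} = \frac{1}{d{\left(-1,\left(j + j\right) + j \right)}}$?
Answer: $\frac{6047}{806} \approx 7.5025$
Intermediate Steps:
$t{\left(o \right)} = \frac{5}{2}$ ($t{\left(o \right)} = \frac{9}{4} - - \frac{1}{4} = \frac{9}{4} + \frac{1}{4} = \frac{5}{2}$)
$d{\left(U,S \right)} = 3 + \left(S + U\right)^{2}$
$W{\left(j \right)} = \frac{1}{3 + \left(-1 + 3 j\right)^{2}}$ ($W{\left(j \right)} = \frac{1}{3 + \left(\left(\left(j + j\right) + j\right) - 1\right)^{2}} = \frac{1}{3 + \left(\left(2 j + j\right) - 1\right)^{2}} = \frac{1}{3 + \left(3 j - 1\right)^{2}} = \frac{1}{3 + \left(-1 + 3 j\right)^{2}}$)
$t{\left(2 \right)} 3 + W{\left(7 \right)} = \frac{5}{2} \cdot 3 + \frac{1}{3 + \left(-1 + 3 \cdot 7\right)^{2}} = \frac{15}{2} + \frac{1}{3 + \left(-1 + 21\right)^{2}} = \frac{15}{2} + \frac{1}{3 + 20^{2}} = \frac{15}{2} + \frac{1}{3 + 400} = \frac{15}{2} + \frac{1}{403} = \frac{6047}{806}$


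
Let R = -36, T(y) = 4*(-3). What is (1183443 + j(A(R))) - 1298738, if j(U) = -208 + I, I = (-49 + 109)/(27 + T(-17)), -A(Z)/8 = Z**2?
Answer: -115499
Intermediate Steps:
T(y) = -12
A(Z) = -8*Z**2
I = 4 (I = (-49 + 109)/(27 - 12) = 60/15 = 60*(1/15) = 4)
j(U) = -204 (j(U) = -208 + 4 = -204)
(1183443 + j(A(R))) - 1298738 = (1183443 - 204) - 1298738 = 1183239 - 1298738 = -115499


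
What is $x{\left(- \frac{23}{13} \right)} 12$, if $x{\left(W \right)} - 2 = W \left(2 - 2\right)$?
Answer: $24$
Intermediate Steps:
$x{\left(W \right)} = 2$ ($x{\left(W \right)} = 2 + W \left(2 - 2\right) = 2 + W 0 = 2 + 0 = 2$)
$x{\left(- \frac{23}{13} \right)} 12 = 2 \cdot 12 = 24$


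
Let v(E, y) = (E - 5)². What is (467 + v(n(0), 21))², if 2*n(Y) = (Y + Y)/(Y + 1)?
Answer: 242064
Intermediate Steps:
n(Y) = Y/(1 + Y) (n(Y) = ((Y + Y)/(Y + 1))/2 = ((2*Y)/(1 + Y))/2 = (2*Y/(1 + Y))/2 = Y/(1 + Y))
v(E, y) = (-5 + E)²
(467 + v(n(0), 21))² = (467 + (-5 + 0/(1 + 0))²)² = (467 + (-5 + 0/1)²)² = (467 + (-5 + 0*1)²)² = (467 + (-5 + 0)²)² = (467 + (-5)²)² = (467 + 25)² = 492² = 242064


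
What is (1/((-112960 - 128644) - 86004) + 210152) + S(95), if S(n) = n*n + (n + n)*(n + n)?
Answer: 83630787415/327608 ≈ 2.5528e+5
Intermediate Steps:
S(n) = 5*n² (S(n) = n² + (2*n)*(2*n) = n² + 4*n² = 5*n²)
(1/((-112960 - 128644) - 86004) + 210152) + S(95) = (1/((-112960 - 128644) - 86004) + 210152) + 5*95² = (1/(-241604 - 86004) + 210152) + 5*9025 = (1/(-327608) + 210152) + 45125 = (-1/327608 + 210152) + 45125 = 68847476415/327608 + 45125 = 83630787415/327608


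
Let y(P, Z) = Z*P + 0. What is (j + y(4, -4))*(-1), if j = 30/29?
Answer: 434/29 ≈ 14.966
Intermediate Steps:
y(P, Z) = P*Z (y(P, Z) = P*Z + 0 = P*Z)
j = 30/29 (j = 30*(1/29) = 30/29 ≈ 1.0345)
(j + y(4, -4))*(-1) = (30/29 + 4*(-4))*(-1) = (30/29 - 16)*(-1) = -434/29*(-1) = 434/29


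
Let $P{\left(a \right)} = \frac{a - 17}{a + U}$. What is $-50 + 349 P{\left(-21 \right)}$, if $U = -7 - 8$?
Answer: $\frac{5731}{18} \approx 318.39$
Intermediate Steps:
$U = -15$ ($U = -7 - 8 = -15$)
$P{\left(a \right)} = \frac{-17 + a}{-15 + a}$ ($P{\left(a \right)} = \frac{a - 17}{a - 15} = \frac{-17 + a}{-15 + a}$)
$-50 + 349 P{\left(-21 \right)} = -50 + 349 \frac{-17 - 21}{-15 - 21} = -50 + 349 \frac{1}{-36} \left(-38\right) = -50 + 349 \left(\left(- \frac{1}{36}\right) \left(-38\right)\right) = -50 + 349 \cdot \frac{19}{18} = -50 + \frac{6631}{18} = \frac{5731}{18}$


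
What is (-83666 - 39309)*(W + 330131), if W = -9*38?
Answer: -40555802275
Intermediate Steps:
W = -342
(-83666 - 39309)*(W + 330131) = (-83666 - 39309)*(-342 + 330131) = -122975*329789 = -40555802275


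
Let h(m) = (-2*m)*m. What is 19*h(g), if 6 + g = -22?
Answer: -29792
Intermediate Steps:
g = -28 (g = -6 - 22 = -28)
h(m) = -2*m²
19*h(g) = 19*(-2*(-28)²) = 19*(-2*784) = 19*(-1568) = -29792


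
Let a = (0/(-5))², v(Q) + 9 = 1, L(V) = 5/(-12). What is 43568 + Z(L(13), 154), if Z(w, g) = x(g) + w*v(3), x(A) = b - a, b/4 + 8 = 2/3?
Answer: 43542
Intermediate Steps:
L(V) = -5/12 (L(V) = 5*(-1/12) = -5/12)
v(Q) = -8 (v(Q) = -9 + 1 = -8)
b = -88/3 (b = -32 + 4*(2/3) = -32 + 4*(2*(⅓)) = -32 + 4*(⅔) = -32 + 8/3 = -88/3 ≈ -29.333)
a = 0 (a = (0*(-⅕))² = 0² = 0)
x(A) = -88/3 (x(A) = -88/3 - 1*0 = -88/3 + 0 = -88/3)
Z(w, g) = -88/3 - 8*w (Z(w, g) = -88/3 + w*(-8) = -88/3 - 8*w)
43568 + Z(L(13), 154) = 43568 + (-88/3 - 8*(-5/12)) = 43568 + (-88/3 + 10/3) = 43568 - 26 = 43542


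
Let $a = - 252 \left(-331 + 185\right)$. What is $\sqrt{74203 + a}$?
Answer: $\sqrt{110995} \approx 333.16$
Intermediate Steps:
$a = 36792$ ($a = \left(-252\right) \left(-146\right) = 36792$)
$\sqrt{74203 + a} = \sqrt{74203 + 36792} = \sqrt{110995}$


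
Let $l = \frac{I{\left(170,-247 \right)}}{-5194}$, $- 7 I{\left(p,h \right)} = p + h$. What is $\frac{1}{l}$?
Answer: $- \frac{5194}{11} \approx -472.18$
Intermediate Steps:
$I{\left(p,h \right)} = - \frac{h}{7} - \frac{p}{7}$ ($I{\left(p,h \right)} = - \frac{p + h}{7} = - \frac{h + p}{7} = - \frac{h}{7} - \frac{p}{7}$)
$l = - \frac{11}{5194}$ ($l = \frac{\left(- \frac{1}{7}\right) \left(-247\right) - \frac{170}{7}}{-5194} = \left(\frac{247}{7} - \frac{170}{7}\right) \left(- \frac{1}{5194}\right) = 11 \left(- \frac{1}{5194}\right) = - \frac{11}{5194} \approx -0.0021178$)
$\frac{1}{l} = \frac{1}{- \frac{11}{5194}} = - \frac{5194}{11}$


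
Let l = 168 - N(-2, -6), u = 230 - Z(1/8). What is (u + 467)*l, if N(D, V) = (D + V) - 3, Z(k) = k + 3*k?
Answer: 249347/2 ≈ 1.2467e+5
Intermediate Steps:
Z(k) = 4*k
N(D, V) = -3 + D + V
u = 459/2 (u = 230 - 4/8 = 230 - 1*1/2 = 230 - 1/2 = 459/2 ≈ 229.50)
l = 179 (l = 168 - (-3 - 2 - 6) = 168 - 1*(-11) = 168 + 11 = 179)
(u + 467)*l = (459/2 + 467)*179 = (1393/2)*179 = 249347/2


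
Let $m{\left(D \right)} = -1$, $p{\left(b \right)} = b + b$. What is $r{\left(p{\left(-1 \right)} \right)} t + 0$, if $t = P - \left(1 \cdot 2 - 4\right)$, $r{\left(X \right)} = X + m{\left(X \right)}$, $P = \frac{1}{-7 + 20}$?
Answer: $- \frac{81}{13} \approx -6.2308$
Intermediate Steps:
$p{\left(b \right)} = 2 b$
$P = \frac{1}{13} \approx 0.076923$
$r{\left(X \right)} = -1 + X$ ($r{\left(X \right)} = X - 1 = -1 + X$)
$t = \frac{27}{13}$ ($t = \frac{1}{13} - \left(1 \cdot 2 - 4\right) = \frac{1}{13} - \left(2 - 4\right) = \frac{1}{13} - -2 = \frac{1}{13} + 2 = \frac{27}{13} \approx 2.0769$)
$r{\left(p{\left(-1 \right)} \right)} t + 0 = \left(-1 + 2 \left(-1\right)\right) \frac{27}{13} + 0 = \left(-1 - 2\right) \frac{27}{13} + 0 = \left(-3\right) \frac{27}{13} + 0 = - \frac{81}{13} + 0 = - \frac{81}{13}$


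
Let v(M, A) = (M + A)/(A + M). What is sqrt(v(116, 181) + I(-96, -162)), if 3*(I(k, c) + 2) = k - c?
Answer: sqrt(21) ≈ 4.5826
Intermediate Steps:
I(k, c) = -2 - c/3 + k/3 (I(k, c) = -2 + (k - c)/3 = -2 + (-c/3 + k/3) = -2 - c/3 + k/3)
v(M, A) = 1 (v(M, A) = (A + M)/(A + M) = 1)
sqrt(v(116, 181) + I(-96, -162)) = sqrt(1 + (-2 - 1/3*(-162) + (1/3)*(-96))) = sqrt(1 + (-2 + 54 - 32)) = sqrt(1 + 20) = sqrt(21)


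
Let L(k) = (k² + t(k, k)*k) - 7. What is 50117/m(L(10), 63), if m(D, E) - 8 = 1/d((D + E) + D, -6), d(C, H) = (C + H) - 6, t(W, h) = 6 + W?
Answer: 27915169/4457 ≈ 6263.2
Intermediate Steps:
L(k) = -7 + k² + k*(6 + k) (L(k) = (k² + (6 + k)*k) - 7 = (k² + k*(6 + k)) - 7 = -7 + k² + k*(6 + k))
d(C, H) = -6 + C + H
m(D, E) = 8 + 1/(-12 + E + 2*D) (m(D, E) = 8 + 1/(-6 + ((D + E) + D) - 6) = 8 + 1/(-6 + (E + 2*D) - 6) = 8 + 1/(-12 + E + 2*D))
50117/m(L(10), 63) = 50117/(((-95 + 8*63 + 16*(-7 + 10² + 10*(6 + 10)))/(-12 + 63 + 2*(-7 + 10² + 10*(6 + 10))))) = 50117/(((-95 + 504 + 16*(-7 + 100 + 10*16))/(-12 + 63 + 2*(-7 + 100 + 10*16)))) = 50117/(((-95 + 504 + 16*(-7 + 100 + 160))/(-12 + 63 + 2*(-7 + 100 + 160)))) = 50117/(((-95 + 504 + 16*253)/(-12 + 63 + 2*253))) = 50117/(((-95 + 504 + 4048)/(-12 + 63 + 506))) = 50117/((4457/557)) = 50117/(((1/557)*4457)) = 50117/(4457/557) = 50117*(557/4457) = 27915169/4457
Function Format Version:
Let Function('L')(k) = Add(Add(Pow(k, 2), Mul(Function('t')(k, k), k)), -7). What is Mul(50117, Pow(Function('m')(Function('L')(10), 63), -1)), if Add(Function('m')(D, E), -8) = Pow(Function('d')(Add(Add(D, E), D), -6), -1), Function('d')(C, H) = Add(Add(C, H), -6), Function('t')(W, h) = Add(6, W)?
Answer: Rational(27915169, 4457) ≈ 6263.2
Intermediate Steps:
Function('L')(k) = Add(-7, Pow(k, 2), Mul(k, Add(6, k))) (Function('L')(k) = Add(Add(Pow(k, 2), Mul(Add(6, k), k)), -7) = Add(Add(Pow(k, 2), Mul(k, Add(6, k))), -7) = Add(-7, Pow(k, 2), Mul(k, Add(6, k))))
Function('d')(C, H) = Add(-6, C, H)
Function('m')(D, E) = Add(8, Pow(Add(-12, E, Mul(2, D)), -1)) (Function('m')(D, E) = Add(8, Pow(Add(-6, Add(Add(D, E), D), -6), -1)) = Add(8, Pow(Add(-6, Add(E, Mul(2, D)), -6), -1)) = Add(8, Pow(Add(-12, E, Mul(2, D)), -1)))
Mul(50117, Pow(Function('m')(Function('L')(10), 63), -1)) = Mul(50117, Pow(Mul(Pow(Add(-12, 63, Mul(2, Add(-7, Pow(10, 2), Mul(10, Add(6, 10))))), -1), Add(-95, Mul(8, 63), Mul(16, Add(-7, Pow(10, 2), Mul(10, Add(6, 10)))))), -1)) = Mul(50117, Pow(Mul(Pow(Add(-12, 63, Mul(2, Add(-7, 100, Mul(10, 16)))), -1), Add(-95, 504, Mul(16, Add(-7, 100, Mul(10, 16))))), -1)) = Mul(50117, Pow(Mul(Pow(Add(-12, 63, Mul(2, Add(-7, 100, 160))), -1), Add(-95, 504, Mul(16, Add(-7, 100, 160)))), -1)) = Mul(50117, Pow(Mul(Pow(Add(-12, 63, Mul(2, 253)), -1), Add(-95, 504, Mul(16, 253))), -1)) = Mul(50117, Pow(Mul(Pow(Add(-12, 63, 506), -1), Add(-95, 504, 4048)), -1)) = Mul(50117, Pow(Mul(Pow(557, -1), 4457), -1)) = Mul(50117, Pow(Mul(Rational(1, 557), 4457), -1)) = Mul(50117, Pow(Rational(4457, 557), -1)) = Mul(50117, Rational(557, 4457)) = Rational(27915169, 4457)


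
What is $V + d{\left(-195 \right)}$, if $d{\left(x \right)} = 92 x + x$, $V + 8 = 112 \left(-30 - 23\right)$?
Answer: $-24079$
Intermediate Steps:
$V = -5944$ ($V = -8 + 112 \left(-30 - 23\right) = -8 + 112 \left(-53\right) = -8 - 5936 = -5944$)
$d{\left(x \right)} = 93 x$
$V + d{\left(-195 \right)} = -5944 + 93 \left(-195\right) = -5944 - 18135 = -24079$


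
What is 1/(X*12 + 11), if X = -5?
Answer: -1/49 ≈ -0.020408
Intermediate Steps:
1/(X*12 + 11) = 1/(-5*12 + 11) = 1/(-60 + 11) = 1/(-49) = -1/49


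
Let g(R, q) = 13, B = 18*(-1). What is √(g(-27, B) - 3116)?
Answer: I*√3103 ≈ 55.705*I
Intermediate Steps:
B = -18
√(g(-27, B) - 3116) = √(13 - 3116) = √(-3103) = I*√3103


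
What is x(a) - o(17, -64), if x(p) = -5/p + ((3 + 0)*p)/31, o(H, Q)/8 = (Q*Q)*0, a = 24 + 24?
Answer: 6757/1488 ≈ 4.5410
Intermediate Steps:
a = 48
o(H, Q) = 0 (o(H, Q) = 8*((Q*Q)*0) = 8*(Q**2*0) = 8*0 = 0)
x(p) = -5/p + 3*p/31 (x(p) = -5/p + (3*p)*(1/31) = -5/p + 3*p/31)
x(a) - o(17, -64) = (-5/48 + (3/31)*48) - 1*0 = (-5*1/48 + 144/31) + 0 = (-5/48 + 144/31) + 0 = 6757/1488 + 0 = 6757/1488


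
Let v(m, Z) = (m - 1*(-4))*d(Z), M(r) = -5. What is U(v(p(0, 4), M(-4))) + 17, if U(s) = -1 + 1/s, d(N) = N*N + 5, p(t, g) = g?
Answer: 3841/240 ≈ 16.004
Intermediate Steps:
d(N) = 5 + N² (d(N) = N² + 5 = 5 + N²)
v(m, Z) = (4 + m)*(5 + Z²) (v(m, Z) = (m - 1*(-4))*(5 + Z²) = (m + 4)*(5 + Z²) = (4 + m)*(5 + Z²))
U(v(p(0, 4), M(-4))) + 17 = (1 - (4 + 4)*(5 + (-5)²))/(((4 + 4)*(5 + (-5)²))) + 17 = (1 - 8*(5 + 25))/((8*(5 + 25))) + 17 = (1 - 8*30)/((8*30)) + 17 = (1 - 1*240)/240 + 17 = (1 - 240)/240 + 17 = (1/240)*(-239) + 17 = -239/240 + 17 = 3841/240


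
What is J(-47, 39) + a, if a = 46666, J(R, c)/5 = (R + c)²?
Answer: 46986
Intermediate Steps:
J(R, c) = 5*(R + c)²
J(-47, 39) + a = 5*(-47 + 39)² + 46666 = 5*(-8)² + 46666 = 5*64 + 46666 = 320 + 46666 = 46986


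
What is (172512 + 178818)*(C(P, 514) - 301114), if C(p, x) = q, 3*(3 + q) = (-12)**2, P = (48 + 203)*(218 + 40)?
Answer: -105774571770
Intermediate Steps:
P = 64758 (P = 251*258 = 64758)
q = 45 (q = -3 + (1/3)*(-12)**2 = -3 + (1/3)*144 = -3 + 48 = 45)
C(p, x) = 45
(172512 + 178818)*(C(P, 514) - 301114) = (172512 + 178818)*(45 - 301114) = 351330*(-301069) = -105774571770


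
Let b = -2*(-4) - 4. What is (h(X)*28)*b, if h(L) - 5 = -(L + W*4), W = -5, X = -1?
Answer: 2912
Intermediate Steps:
b = 4 (b = 8 - 4 = 4)
h(L) = 25 - L (h(L) = 5 - (L - 5*4) = 5 - (L - 20) = 5 - (-20 + L) = 5 + (20 - L) = 25 - L)
(h(X)*28)*b = ((25 - 1*(-1))*28)*4 = ((25 + 1)*28)*4 = (26*28)*4 = 728*4 = 2912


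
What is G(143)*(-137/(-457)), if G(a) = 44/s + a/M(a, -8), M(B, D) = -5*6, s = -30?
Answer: -25619/13710 ≈ -1.8686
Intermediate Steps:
M(B, D) = -30
G(a) = -22/15 - a/30 (G(a) = 44/(-30) + a/(-30) = 44*(-1/30) + a*(-1/30) = -22/15 - a/30)
G(143)*(-137/(-457)) = (-22/15 - 1/30*143)*(-137/(-457)) = (-22/15 - 143/30)*(-137*(-1/457)) = -187/30*137/457 = -25619/13710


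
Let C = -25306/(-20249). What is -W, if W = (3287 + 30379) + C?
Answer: -681728140/20249 ≈ -33667.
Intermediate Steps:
C = 25306/20249 (C = -25306*(-1/20249) = 25306/20249 ≈ 1.2497)
W = 681728140/20249 (W = (3287 + 30379) + 25306/20249 = 33666 + 25306/20249 = 681728140/20249 ≈ 33667.)
-W = -1*681728140/20249 = -681728140/20249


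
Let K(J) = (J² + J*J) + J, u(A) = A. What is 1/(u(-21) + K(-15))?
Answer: 1/414 ≈ 0.0024155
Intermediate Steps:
K(J) = J + 2*J² (K(J) = (J² + J²) + J = 2*J² + J = J + 2*J²)
1/(u(-21) + K(-15)) = 1/(-21 - 15*(1 + 2*(-15))) = 1/(-21 - 15*(1 - 30)) = 1/(-21 - 15*(-29)) = 1/(-21 + 435) = 1/414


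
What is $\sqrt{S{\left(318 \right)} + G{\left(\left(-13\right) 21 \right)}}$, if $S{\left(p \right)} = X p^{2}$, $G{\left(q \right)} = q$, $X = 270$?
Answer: $\sqrt{27303207} \approx 5225.3$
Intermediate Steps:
$S{\left(p \right)} = 270 p^{2}$
$\sqrt{S{\left(318 \right)} + G{\left(\left(-13\right) 21 \right)}} = \sqrt{270 \cdot 318^{2} - 273} = \sqrt{270 \cdot 101124 - 273} = \sqrt{27303480 - 273} = \sqrt{27303207}$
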